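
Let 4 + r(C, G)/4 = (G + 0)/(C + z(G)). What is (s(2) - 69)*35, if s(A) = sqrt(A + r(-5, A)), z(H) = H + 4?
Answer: -2415 + 35*I*sqrt(6) ≈ -2415.0 + 85.732*I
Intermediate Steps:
z(H) = 4 + H
r(C, G) = -16 + 4*G/(4 + C + G) (r(C, G) = -16 + 4*((G + 0)/(C + (4 + G))) = -16 + 4*(G/(4 + C + G)) = -16 + 4*G/(4 + C + G))
s(A) = sqrt(A + 4*(4 - 3*A)/(-1 + A)) (s(A) = sqrt(A + 4*(-16 - 4*(-5) - 3*A)/(4 - 5 + A)) = sqrt(A + 4*(-16 + 20 - 3*A)/(-1 + A)) = sqrt(A + 4*(4 - 3*A)/(-1 + A)))
(s(2) - 69)*35 = (sqrt((16 + 2**2 - 13*2)/(-1 + 2)) - 69)*35 = (sqrt((16 + 4 - 26)/1) - 69)*35 = (sqrt(1*(-6)) - 69)*35 = (sqrt(-6) - 69)*35 = (I*sqrt(6) - 69)*35 = (-69 + I*sqrt(6))*35 = -2415 + 35*I*sqrt(6)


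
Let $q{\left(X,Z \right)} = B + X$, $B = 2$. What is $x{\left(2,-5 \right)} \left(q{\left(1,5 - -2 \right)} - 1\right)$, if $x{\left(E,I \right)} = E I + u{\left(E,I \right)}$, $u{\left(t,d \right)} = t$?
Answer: $-16$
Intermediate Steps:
$x{\left(E,I \right)} = E + E I$ ($x{\left(E,I \right)} = E I + E = E + E I$)
$q{\left(X,Z \right)} = 2 + X$
$x{\left(2,-5 \right)} \left(q{\left(1,5 - -2 \right)} - 1\right) = 2 \left(1 - 5\right) \left(\left(2 + 1\right) - 1\right) = 2 \left(-4\right) \left(3 - 1\right) = \left(-8\right) 2 = -16$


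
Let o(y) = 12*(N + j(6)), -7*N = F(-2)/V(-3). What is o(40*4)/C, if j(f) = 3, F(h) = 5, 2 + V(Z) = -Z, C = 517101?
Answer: 64/1206569 ≈ 5.3043e-5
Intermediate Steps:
V(Z) = -2 - Z
N = -5/7 (N = -5/(7*(-2 - 1*(-3))) = -5/(7*(-2 + 3)) = -5/(7*1) = -5/7 ≈ -0.71429)
o(y) = 192/7 (o(y) = 12*(-5/7 + 3) = 12*(16/7) = 192/7)
o(40*4)/C = (192/7)/517101 = (192/7)*(1/517101) = 64/1206569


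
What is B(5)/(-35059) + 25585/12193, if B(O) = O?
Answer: 896923550/427474387 ≈ 2.0982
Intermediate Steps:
B(5)/(-35059) + 25585/12193 = 5/(-35059) + 25585/12193 = 5*(-1/35059) + 25585*(1/12193) = -5/35059 + 25585/12193 = 896923550/427474387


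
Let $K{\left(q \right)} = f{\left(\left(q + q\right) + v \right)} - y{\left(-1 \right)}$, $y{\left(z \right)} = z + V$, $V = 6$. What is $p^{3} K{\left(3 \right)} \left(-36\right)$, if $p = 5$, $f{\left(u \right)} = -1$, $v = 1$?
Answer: $27000$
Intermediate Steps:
$y{\left(z \right)} = 6 + z$ ($y{\left(z \right)} = z + 6 = 6 + z$)
$K{\left(q \right)} = -6$ ($K{\left(q \right)} = -1 - \left(6 - 1\right) = -1 - 5 = -6$)
$p^{3} K{\left(3 \right)} \left(-36\right) = 5^{3} \left(-6\right) \left(-36\right) = 125 \left(-6\right) \left(-36\right) = \left(-750\right) \left(-36\right) = 27000$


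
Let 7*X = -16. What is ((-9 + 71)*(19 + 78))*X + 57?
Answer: -95825/7 ≈ -13689.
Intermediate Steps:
X = -16/7 (X = (1/7)*(-16) = -16/7 ≈ -2.2857)
((-9 + 71)*(19 + 78))*X + 57 = ((-9 + 71)*(19 + 78))*(-16/7) + 57 = (62*97)*(-16/7) + 57 = 6014*(-16/7) + 57 = -96224/7 + 57 = -95825/7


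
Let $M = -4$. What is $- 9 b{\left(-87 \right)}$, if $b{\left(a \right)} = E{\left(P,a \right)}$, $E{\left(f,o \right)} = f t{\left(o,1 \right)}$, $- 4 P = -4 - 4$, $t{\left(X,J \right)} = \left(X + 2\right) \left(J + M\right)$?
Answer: $-4590$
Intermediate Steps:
$t{\left(X,J \right)} = \left(-4 + J\right) \left(2 + X\right)$ ($t{\left(X,J \right)} = \left(X + 2\right) \left(J - 4\right) = \left(2 + X\right) \left(-4 + J\right) = \left(-4 + J\right) \left(2 + X\right)$)
$P = 2$ ($P = - \frac{-4 - 4}{4} = \left(- \frac{1}{4}\right) \left(-8\right) = 2$)
$E{\left(f,o \right)} = f \left(-6 - 3 o\right)$ ($E{\left(f,o \right)} = f \left(-8 - 4 o + 2 \cdot 1 + 1 o\right) = f \left(-8 - 4 o + 2 + o\right) = f \left(-6 - 3 o\right)$)
$b{\left(a \right)} = -12 - 6 a$ ($b{\left(a \right)} = \left(-3\right) 2 \left(2 + a\right) = -12 - 6 a$)
$- 9 b{\left(-87 \right)} = - 9 \left(-12 - -522\right) = - 9 \left(-12 + 522\right) = \left(-9\right) 510 = -4590$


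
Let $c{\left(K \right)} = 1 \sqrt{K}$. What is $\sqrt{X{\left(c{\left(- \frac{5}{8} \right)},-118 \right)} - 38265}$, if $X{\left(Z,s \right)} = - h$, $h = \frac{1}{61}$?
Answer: $\frac{i \sqrt{142384126}}{61} \approx 195.61 i$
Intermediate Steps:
$c{\left(K \right)} = \sqrt{K}$
$h = \frac{1}{61} \approx 0.016393$
$X{\left(Z,s \right)} = - \frac{1}{61}$ ($X{\left(Z,s \right)} = \left(-1\right) \frac{1}{61} = - \frac{1}{61}$)
$\sqrt{X{\left(c{\left(- \frac{5}{8} \right)},-118 \right)} - 38265} = \sqrt{- \frac{1}{61} - 38265} = \sqrt{- \frac{2334166}{61}} = \frac{i \sqrt{142384126}}{61}$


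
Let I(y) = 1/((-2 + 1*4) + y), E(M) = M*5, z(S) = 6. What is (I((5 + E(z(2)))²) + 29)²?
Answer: 1266221056/1505529 ≈ 841.05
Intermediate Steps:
E(M) = 5*M
I(y) = 1/(2 + y) (I(y) = 1/((-2 + 4) + y) = 1/(2 + y))
(I((5 + E(z(2)))²) + 29)² = (1/(2 + (5 + 5*6)²) + 29)² = (1/(2 + (5 + 30)²) + 29)² = (1/(2 + 35²) + 29)² = (1/(2 + 1225) + 29)² = (1/1227 + 29)² = (35584/1227)² = 1266221056/1505529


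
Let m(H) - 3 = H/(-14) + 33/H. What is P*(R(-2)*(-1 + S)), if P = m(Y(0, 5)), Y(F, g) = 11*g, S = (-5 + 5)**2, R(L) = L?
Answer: -23/35 ≈ -0.65714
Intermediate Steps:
S = 0 (S = 0**2 = 0)
m(H) = 3 + 33/H - H/14 (m(H) = 3 + (H/(-14) + 33/H) = 3 + (H*(-1/14) + 33/H) = 3 + (-H/14 + 33/H) = 3 + (33/H - H/14) = 3 + 33/H - H/14)
P = -23/70 (P = 3 + 33/((11*5)) - 11*5/14 = 3 + 33/55 - 1/14*55 = 3 + 33*(1/55) - 55/14 = 3 + 3/5 - 55/14 = -23/70 ≈ -0.32857)
P*(R(-2)*(-1 + S)) = -(-23)*(-1 + 0)/35 = -(-23)*(-1)/35 = -23/70*2 = -23/35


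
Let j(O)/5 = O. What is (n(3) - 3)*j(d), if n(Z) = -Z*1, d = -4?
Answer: 120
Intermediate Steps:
j(O) = 5*O
n(Z) = -Z
(n(3) - 3)*j(d) = (-1*3 - 3)*(5*(-4)) = (-3 - 3)*(-20) = -6*(-20) = 120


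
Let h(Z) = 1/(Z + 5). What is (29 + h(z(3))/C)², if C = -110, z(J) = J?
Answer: 651219361/774400 ≈ 840.93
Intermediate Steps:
h(Z) = 1/(5 + Z)
(29 + h(z(3))/C)² = (29 + 1/((5 + 3)*(-110)))² = (29 - 1/110/8)² = (29 + (⅛)*(-1/110))² = (29 - 1/880)² = (25519/880)² = 651219361/774400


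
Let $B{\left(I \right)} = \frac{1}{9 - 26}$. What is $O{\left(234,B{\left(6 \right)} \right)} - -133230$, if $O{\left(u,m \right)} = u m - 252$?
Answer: $\frac{2260392}{17} \approx 1.3296 \cdot 10^{5}$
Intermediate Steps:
$B{\left(I \right)} = - \frac{1}{17}$ ($B{\left(I \right)} = \frac{1}{-17} = - \frac{1}{17}$)
$O{\left(u,m \right)} = -252 + m u$ ($O{\left(u,m \right)} = m u - 252 = -252 + m u$)
$O{\left(234,B{\left(6 \right)} \right)} - -133230 = \left(-252 - \frac{234}{17}\right) - -133230 = \left(-252 - \frac{234}{17}\right) + 133230 = - \frac{4518}{17} + 133230 = \frac{2260392}{17}$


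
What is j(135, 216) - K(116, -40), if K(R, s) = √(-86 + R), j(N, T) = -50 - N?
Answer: -185 - √30 ≈ -190.48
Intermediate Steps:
j(135, 216) - K(116, -40) = (-50 - 1*135) - √(-86 + 116) = (-50 - 135) - √30 = -185 - √30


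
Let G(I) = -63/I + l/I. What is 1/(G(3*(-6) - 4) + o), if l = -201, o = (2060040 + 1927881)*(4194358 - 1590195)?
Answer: 1/10385196315135 ≈ 9.6291e-14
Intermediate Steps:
o = 10385196315123 (o = 3987921*2604163 = 10385196315123)
G(I) = -264/I (G(I) = -63/I - 201/I = -264/I)
1/(G(3*(-6) - 4) + o) = 1/(-264/(3*(-6) - 4) + 10385196315123) = 1/(-264/(-18 - 4) + 10385196315123) = 1/(-264/(-22) + 10385196315123) = 1/(-264*(-1/22) + 10385196315123) = 1/(12 + 10385196315123) = 1/10385196315135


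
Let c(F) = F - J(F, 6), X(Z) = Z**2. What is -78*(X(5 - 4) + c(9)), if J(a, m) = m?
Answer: -312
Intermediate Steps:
c(F) = -6 + F (c(F) = F - 1*6 = F - 6 = -6 + F)
-78*(X(5 - 4) + c(9)) = -78*((5 - 4)**2 + (-6 + 9)) = -78*(1**2 + 3) = -78*(1 + 3) = -78*4 = -312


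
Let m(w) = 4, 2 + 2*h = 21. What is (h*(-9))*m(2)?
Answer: -342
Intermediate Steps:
h = 19/2 (h = -1 + (½)*21 = -1 + 21/2 = 19/2 ≈ 9.5000)
(h*(-9))*m(2) = ((19/2)*(-9))*4 = -171/2*4 = -342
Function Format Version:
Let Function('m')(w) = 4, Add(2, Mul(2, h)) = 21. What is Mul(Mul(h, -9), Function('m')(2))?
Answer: -342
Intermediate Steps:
h = Rational(19, 2) (h = Add(-1, Mul(Rational(1, 2), 21)) = Add(-1, Rational(21, 2)) = Rational(19, 2) ≈ 9.5000)
Mul(Mul(h, -9), Function('m')(2)) = Mul(Mul(Rational(19, 2), -9), 4) = Mul(Rational(-171, 2), 4) = -342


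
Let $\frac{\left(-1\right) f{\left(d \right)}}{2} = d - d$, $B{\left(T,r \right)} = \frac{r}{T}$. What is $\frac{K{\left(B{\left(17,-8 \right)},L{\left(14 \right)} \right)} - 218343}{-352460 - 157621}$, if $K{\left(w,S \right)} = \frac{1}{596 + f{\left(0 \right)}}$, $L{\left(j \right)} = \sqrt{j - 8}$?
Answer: $\frac{130132427}{304008276} \approx 0.42806$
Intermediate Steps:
$L{\left(j \right)} = \sqrt{-8 + j}$
$f{\left(d \right)} = 0$ ($f{\left(d \right)} = - 2 \left(d - d\right) = \left(-2\right) 0 = 0$)
$K{\left(w,S \right)} = \frac{1}{596}$ ($K{\left(w,S \right)} = \frac{1}{596 + 0} = \frac{1}{596}$)
$\frac{K{\left(B{\left(17,-8 \right)},L{\left(14 \right)} \right)} - 218343}{-352460 - 157621} = \frac{\frac{1}{596} - 218343}{-352460 - 157621} = - \frac{130132427}{596 \left(-510081\right)} = \left(- \frac{130132427}{596}\right) \left(- \frac{1}{510081}\right) = \frac{130132427}{304008276}$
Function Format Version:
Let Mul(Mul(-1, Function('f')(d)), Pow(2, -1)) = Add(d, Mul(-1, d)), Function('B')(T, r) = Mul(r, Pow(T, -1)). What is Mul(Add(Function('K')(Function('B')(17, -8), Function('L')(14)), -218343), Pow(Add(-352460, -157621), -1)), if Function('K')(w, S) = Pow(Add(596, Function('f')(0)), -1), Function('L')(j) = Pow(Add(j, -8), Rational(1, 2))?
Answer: Rational(130132427, 304008276) ≈ 0.42806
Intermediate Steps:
Function('L')(j) = Pow(Add(-8, j), Rational(1, 2))
Function('f')(d) = 0 (Function('f')(d) = Mul(-2, Add(d, Mul(-1, d))) = Mul(-2, 0) = 0)
Function('K')(w, S) = Rational(1, 596) (Function('K')(w, S) = Pow(Add(596, 0), -1) = Pow(596, -1) = Rational(1, 596))
Mul(Add(Function('K')(Function('B')(17, -8), Function('L')(14)), -218343), Pow(Add(-352460, -157621), -1)) = Mul(Add(Rational(1, 596), -218343), Pow(Add(-352460, -157621), -1)) = Mul(Rational(-130132427, 596), Pow(-510081, -1)) = Mul(Rational(-130132427, 596), Rational(-1, 510081)) = Rational(130132427, 304008276)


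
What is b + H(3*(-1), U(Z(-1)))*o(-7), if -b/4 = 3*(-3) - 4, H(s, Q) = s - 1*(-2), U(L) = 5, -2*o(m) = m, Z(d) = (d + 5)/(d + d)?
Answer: 97/2 ≈ 48.500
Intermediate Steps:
Z(d) = (5 + d)/(2*d) (Z(d) = (5 + d)/((2*d)) = (5 + d)*(1/(2*d)) = (5 + d)/(2*d))
o(m) = -m/2
H(s, Q) = 2 + s (H(s, Q) = s + 2 = 2 + s)
b = 52 (b = -4*(3*(-3) - 4) = -4*(-9 - 4) = -4*(-13) = 52)
b + H(3*(-1), U(Z(-1)))*o(-7) = 52 + (2 + 3*(-1))*(-1/2*(-7)) = 52 + (2 - 3)*(7/2) = 52 - 1*7/2 = 52 - 7/2 = 97/2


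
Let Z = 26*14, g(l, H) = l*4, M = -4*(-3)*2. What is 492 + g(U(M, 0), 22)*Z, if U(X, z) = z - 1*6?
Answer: -8244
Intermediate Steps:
M = 24 (M = 12*2 = 24)
U(X, z) = -6 + z (U(X, z) = z - 6 = -6 + z)
g(l, H) = 4*l
Z = 364
492 + g(U(M, 0), 22)*Z = 492 + (4*(-6 + 0))*364 = 492 + (4*(-6))*364 = 492 - 24*364 = 492 - 8736 = -8244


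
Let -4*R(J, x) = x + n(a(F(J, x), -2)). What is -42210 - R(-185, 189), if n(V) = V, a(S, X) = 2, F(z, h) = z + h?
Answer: -168649/4 ≈ -42162.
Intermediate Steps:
F(z, h) = h + z
R(J, x) = -½ - x/4 (R(J, x) = -(x + 2)/4 = -(2 + x)/4 = -½ - x/4)
-42210 - R(-185, 189) = -42210 - (-½ - ¼*189) = -42210 - (-½ - 189/4) = -42210 - 1*(-191/4) = -42210 + 191/4 = -168649/4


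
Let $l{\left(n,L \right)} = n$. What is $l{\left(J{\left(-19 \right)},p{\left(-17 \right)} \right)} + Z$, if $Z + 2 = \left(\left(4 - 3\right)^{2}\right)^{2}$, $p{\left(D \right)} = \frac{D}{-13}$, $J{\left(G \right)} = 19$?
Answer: $18$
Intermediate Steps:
$p{\left(D \right)} = - \frac{D}{13}$ ($p{\left(D \right)} = D \left(- \frac{1}{13}\right) = - \frac{D}{13}$)
$Z = -1$ ($Z = -2 + \left(\left(4 - 3\right)^{2}\right)^{2} = -2 + \left(1^{2}\right)^{2} = -2 + 1^{2} = -2 + 1 = -1$)
$l{\left(J{\left(-19 \right)},p{\left(-17 \right)} \right)} + Z = 19 - 1 = 18$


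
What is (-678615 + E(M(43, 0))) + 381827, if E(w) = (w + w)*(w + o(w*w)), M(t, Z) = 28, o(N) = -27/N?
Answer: -4133107/14 ≈ -2.9522e+5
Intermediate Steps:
E(w) = 2*w*(w - 27/w²) (E(w) = (w + w)*(w - 27/w²) = (2*w)*(w - 27/w²) = 2*w*(w - 27/w²))
(-678615 + E(M(43, 0))) + 381827 = (-678615 + 2*(-27 + 28³)/28) + 381827 = (-678615 + 2*(1/28)*(-27 + 21952)) + 381827 = (-678615 + 2*(1/28)*21925) + 381827 = (-678615 + 21925/14) + 381827 = -9478685/14 + 381827 = -4133107/14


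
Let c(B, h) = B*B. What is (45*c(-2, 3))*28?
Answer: 5040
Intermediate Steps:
c(B, h) = B²
(45*c(-2, 3))*28 = (45*(-2)²)*28 = (45*4)*28 = 180*28 = 5040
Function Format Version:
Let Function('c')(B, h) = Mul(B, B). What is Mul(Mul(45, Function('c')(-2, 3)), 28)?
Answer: 5040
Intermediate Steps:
Function('c')(B, h) = Pow(B, 2)
Mul(Mul(45, Function('c')(-2, 3)), 28) = Mul(Mul(45, Pow(-2, 2)), 28) = Mul(Mul(45, 4), 28) = Mul(180, 28) = 5040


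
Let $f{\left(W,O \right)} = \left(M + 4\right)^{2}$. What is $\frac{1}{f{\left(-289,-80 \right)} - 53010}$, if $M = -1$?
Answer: $- \frac{1}{53001} \approx -1.8868 \cdot 10^{-5}$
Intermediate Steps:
$f{\left(W,O \right)} = 9$ ($f{\left(W,O \right)} = \left(-1 + 4\right)^{2} = 3^{2} = 9$)
$\frac{1}{f{\left(-289,-80 \right)} - 53010} = \frac{1}{9 - 53010} = \frac{1}{-53001} = - \frac{1}{53001}$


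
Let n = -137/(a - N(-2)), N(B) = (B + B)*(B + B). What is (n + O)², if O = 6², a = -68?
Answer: 9991921/7056 ≈ 1416.1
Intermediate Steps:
N(B) = 4*B² (N(B) = (2*B)*(2*B) = 4*B²)
O = 36
n = 137/84 (n = -137/(-68 - 4*(-2)²) = -137/(-68 - 4*4) = -137/(-68 - 1*16) = -137/(-68 - 16) = -137/(-84) = -137*(-1/84) = 137/84 ≈ 1.6310)
(n + O)² = (137/84 + 36)² = (3161/84)² = 9991921/7056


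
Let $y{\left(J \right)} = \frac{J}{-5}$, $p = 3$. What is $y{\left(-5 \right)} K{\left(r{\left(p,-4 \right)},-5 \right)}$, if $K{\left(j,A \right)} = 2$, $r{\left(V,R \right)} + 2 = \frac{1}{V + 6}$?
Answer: $2$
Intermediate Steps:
$r{\left(V,R \right)} = -2 + \frac{1}{6 + V}$ ($r{\left(V,R \right)} = -2 + \frac{1}{V + 6} = -2 + \frac{1}{6 + V}$)
$y{\left(J \right)} = - \frac{J}{5}$ ($y{\left(J \right)} = J \left(- \frac{1}{5}\right) = - \frac{J}{5}$)
$y{\left(-5 \right)} K{\left(r{\left(p,-4 \right)},-5 \right)} = \left(- \frac{1}{5}\right) \left(-5\right) 2 = 1 \cdot 2 = 2$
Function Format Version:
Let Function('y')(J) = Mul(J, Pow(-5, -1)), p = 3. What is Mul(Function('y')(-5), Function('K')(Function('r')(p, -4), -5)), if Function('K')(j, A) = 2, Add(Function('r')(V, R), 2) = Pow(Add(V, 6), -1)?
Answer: 2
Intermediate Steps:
Function('r')(V, R) = Add(-2, Pow(Add(6, V), -1)) (Function('r')(V, R) = Add(-2, Pow(Add(V, 6), -1)) = Add(-2, Pow(Add(6, V), -1)))
Function('y')(J) = Mul(Rational(-1, 5), J) (Function('y')(J) = Mul(J, Rational(-1, 5)) = Mul(Rational(-1, 5), J))
Mul(Function('y')(-5), Function('K')(Function('r')(p, -4), -5)) = Mul(Mul(Rational(-1, 5), -5), 2) = Mul(1, 2) = 2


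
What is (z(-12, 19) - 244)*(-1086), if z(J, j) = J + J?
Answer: 291048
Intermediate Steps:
z(J, j) = 2*J
(z(-12, 19) - 244)*(-1086) = (2*(-12) - 244)*(-1086) = (-24 - 244)*(-1086) = -268*(-1086) = 291048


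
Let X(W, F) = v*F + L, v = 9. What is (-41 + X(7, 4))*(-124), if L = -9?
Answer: 1736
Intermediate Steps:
X(W, F) = -9 + 9*F (X(W, F) = 9*F - 9 = -9 + 9*F)
(-41 + X(7, 4))*(-124) = (-41 + (-9 + 9*4))*(-124) = (-41 + (-9 + 36))*(-124) = (-41 + 27)*(-124) = -14*(-124) = 1736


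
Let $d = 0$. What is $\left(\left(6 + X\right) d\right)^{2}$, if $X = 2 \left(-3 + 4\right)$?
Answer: $0$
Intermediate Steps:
$X = 2$ ($X = 2 \cdot 1 = 2$)
$\left(\left(6 + X\right) d\right)^{2} = \left(\left(6 + 2\right) 0\right)^{2} = \left(8 \cdot 0\right)^{2} = 0^{2} = 0$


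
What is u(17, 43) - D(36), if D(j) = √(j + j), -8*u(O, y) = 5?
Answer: -5/8 - 6*√2 ≈ -9.1103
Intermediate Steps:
u(O, y) = -5/8 (u(O, y) = -⅛*5 = -5/8)
D(j) = √2*√j (D(j) = √(2*j) = √2*√j)
u(17, 43) - D(36) = -5/8 - √2*√36 = -5/8 - √2*6 = -5/8 - 6*√2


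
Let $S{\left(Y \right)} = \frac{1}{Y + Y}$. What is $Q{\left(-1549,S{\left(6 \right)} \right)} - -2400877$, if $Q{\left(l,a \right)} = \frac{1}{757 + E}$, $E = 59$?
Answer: $\frac{1959115633}{816} \approx 2.4009 \cdot 10^{6}$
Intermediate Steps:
$S{\left(Y \right)} = \frac{1}{2 Y}$
$Q{\left(l,a \right)} = \frac{1}{816}$ ($Q{\left(l,a \right)} = \frac{1}{757 + 59} = \frac{1}{816}$)
$Q{\left(-1549,S{\left(6 \right)} \right)} - -2400877 = \frac{1}{816} - -2400877 = \frac{1}{816} + 2400877 = \frac{1959115633}{816}$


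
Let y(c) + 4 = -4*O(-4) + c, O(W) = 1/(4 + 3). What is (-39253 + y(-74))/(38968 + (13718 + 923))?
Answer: -275321/375263 ≈ -0.73368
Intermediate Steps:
O(W) = ⅐ (O(W) = 1/7 = ⅐)
y(c) = -32/7 + c (y(c) = -4 + (-4*⅐ + c) = -4 + (-4/7 + c) = -32/7 + c)
(-39253 + y(-74))/(38968 + (13718 + 923)) = (-39253 + (-32/7 - 74))/(38968 + (13718 + 923)) = (-39253 - 550/7)/(38968 + 14641) = -275321/7/53609 = -275321/7*1/53609 = -275321/375263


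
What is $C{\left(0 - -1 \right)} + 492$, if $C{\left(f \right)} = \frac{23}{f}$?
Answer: $515$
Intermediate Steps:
$C{\left(0 - -1 \right)} + 492 = \frac{23}{0 - -1} + 492 = \frac{23}{0 + 1} + 492 = \frac{23}{1} + 492 = 23 \cdot 1 + 492 = 23 + 492 = 515$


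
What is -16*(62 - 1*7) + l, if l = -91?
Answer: -971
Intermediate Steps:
-16*(62 - 1*7) + l = -16*(62 - 1*7) - 91 = -16*(62 - 7) - 91 = -16*55 - 91 = -880 - 91 = -971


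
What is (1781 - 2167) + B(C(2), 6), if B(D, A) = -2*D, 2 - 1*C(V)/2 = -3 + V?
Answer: -398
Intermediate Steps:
C(V) = 10 - 2*V (C(V) = 4 - 2*(-3 + V) = 4 + (6 - 2*V) = 10 - 2*V)
(1781 - 2167) + B(C(2), 6) = (1781 - 2167) - 2*(10 - 2*2) = -386 - 2*(10 - 4) = -386 - 2*6 = -386 - 12 = -398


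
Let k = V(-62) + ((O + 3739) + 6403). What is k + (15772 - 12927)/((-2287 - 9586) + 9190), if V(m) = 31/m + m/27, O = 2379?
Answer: 1813508759/144882 ≈ 12517.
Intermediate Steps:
V(m) = 31/m + m/27 (V(m) = 31/m + m*(1/27) = 31/m + m/27)
k = 675983/54 (k = (31/(-62) + (1/27)*(-62)) + ((2379 + 3739) + 6403) = (31*(-1/62) - 62/27) + (6118 + 6403) = (-1/2 - 62/27) + 12521 = -151/54 + 12521 = 675983/54 ≈ 12518.)
k + (15772 - 12927)/((-2287 - 9586) + 9190) = 675983/54 + (15772 - 12927)/((-2287 - 9586) + 9190) = 675983/54 + 2845/(-11873 + 9190) = 675983/54 + 2845/(-2683) = 675983/54 + 2845*(-1/2683) = 675983/54 - 2845/2683 = 1813508759/144882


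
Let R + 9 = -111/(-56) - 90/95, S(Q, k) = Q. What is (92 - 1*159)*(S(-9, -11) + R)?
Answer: 1209417/1064 ≈ 1136.7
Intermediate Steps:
R = -8475/1064 (R = -9 + (-111/(-56) - 90/95) = -9 + (-111*(-1/56) - 90*1/95) = -9 + (111/56 - 18/19) = -9 + 1101/1064 = -8475/1064 ≈ -7.9652)
(92 - 1*159)*(S(-9, -11) + R) = (92 - 1*159)*(-9 - 8475/1064) = (92 - 159)*(-18051/1064) = -67*(-18051/1064) = 1209417/1064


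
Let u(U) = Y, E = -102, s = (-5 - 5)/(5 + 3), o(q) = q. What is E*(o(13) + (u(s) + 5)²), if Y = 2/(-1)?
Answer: -2244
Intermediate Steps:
Y = -2 (Y = 2*(-1) = -2)
s = -5/4 (s = -10/8 = -10*⅛ = -5/4 ≈ -1.2500)
u(U) = -2
E*(o(13) + (u(s) + 5)²) = -102*(13 + (-2 + 5)²) = -102*(13 + 3²) = -102*(13 + 9) = -102*22 = -2244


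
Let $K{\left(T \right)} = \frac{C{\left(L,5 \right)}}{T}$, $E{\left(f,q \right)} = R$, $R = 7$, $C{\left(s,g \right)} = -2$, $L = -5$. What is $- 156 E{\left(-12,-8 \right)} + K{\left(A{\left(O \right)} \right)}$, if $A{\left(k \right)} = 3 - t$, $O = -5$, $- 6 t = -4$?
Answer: $- \frac{7650}{7} \approx -1092.9$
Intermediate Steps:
$t = \frac{2}{3}$ ($t = \left(- \frac{1}{6}\right) \left(-4\right) = \frac{2}{3} \approx 0.66667$)
$A{\left(k \right)} = \frac{7}{3}$ ($A{\left(k \right)} = 3 - \frac{2}{3} = \frac{7}{3}$)
$E{\left(f,q \right)} = 7$
$K{\left(T \right)} = - \frac{2}{T}$
$- 156 E{\left(-12,-8 \right)} + K{\left(A{\left(O \right)} \right)} = \left(-156\right) 7 - \frac{2}{\frac{7}{3}} = -1092 - \frac{6}{7} = - \frac{7650}{7}$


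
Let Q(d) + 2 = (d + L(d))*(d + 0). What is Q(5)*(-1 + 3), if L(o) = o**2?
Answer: 296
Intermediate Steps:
Q(d) = -2 + d*(d + d**2) (Q(d) = -2 + (d + d**2)*(d + 0) = -2 + (d + d**2)*d = -2 + d*(d + d**2))
Q(5)*(-1 + 3) = (-2 + 5**2 + 5**3)*(-1 + 3) = (-2 + 25 + 125)*2 = 148*2 = 296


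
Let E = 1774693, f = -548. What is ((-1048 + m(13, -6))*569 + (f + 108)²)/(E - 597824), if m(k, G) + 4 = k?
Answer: -397591/1176869 ≈ -0.33784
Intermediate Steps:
m(k, G) = -4 + k
((-1048 + m(13, -6))*569 + (f + 108)²)/(E - 597824) = ((-1048 + (-4 + 13))*569 + (-548 + 108)²)/(1774693 - 597824) = ((-1048 + 9)*569 + (-440)²)/1176869 = (-1039*569 + 193600)*(1/1176869) = (-591191 + 193600)*(1/1176869) = -397591*1/1176869 = -397591/1176869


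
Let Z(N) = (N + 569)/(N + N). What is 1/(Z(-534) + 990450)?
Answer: 1068/1057800565 ≈ 1.0096e-6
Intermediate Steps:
Z(N) = (569 + N)/(2*N) (Z(N) = (569 + N)/((2*N)) = (569 + N)*(1/(2*N)) = (569 + N)/(2*N))
1/(Z(-534) + 990450) = 1/((1/2)*(569 - 534)/(-534) + 990450) = 1/((1/2)*(-1/534)*35 + 990450) = 1/(-35/1068 + 990450) = 1/(1057800565/1068) = 1068/1057800565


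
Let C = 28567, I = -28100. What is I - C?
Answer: -56667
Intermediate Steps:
I - C = -28100 - 1*28567 = -28100 - 28567 = -56667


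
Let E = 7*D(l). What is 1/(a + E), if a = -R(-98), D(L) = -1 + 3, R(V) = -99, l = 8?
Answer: 1/113 ≈ 0.0088496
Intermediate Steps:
D(L) = 2
a = 99 (a = -1*(-99) = 99)
E = 14 (E = 7*2 = 14)
1/(a + E) = 1/(99 + 14) = 1/113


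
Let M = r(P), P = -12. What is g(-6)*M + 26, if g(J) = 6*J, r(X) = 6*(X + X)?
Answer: 5210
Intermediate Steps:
r(X) = 12*X (r(X) = 6*(2*X) = 12*X)
M = -144 (M = 12*(-12) = -144)
g(-6)*M + 26 = (6*(-6))*(-144) + 26 = -36*(-144) + 26 = 5184 + 26 = 5210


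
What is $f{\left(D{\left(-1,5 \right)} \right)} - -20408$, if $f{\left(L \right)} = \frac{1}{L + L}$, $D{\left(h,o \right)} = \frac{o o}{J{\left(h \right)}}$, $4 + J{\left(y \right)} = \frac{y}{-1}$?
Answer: $\frac{1020397}{50} \approx 20408.0$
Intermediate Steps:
$J{\left(y \right)} = -4 - y$ ($J{\left(y \right)} = -4 + \frac{y}{-1} = -4 + y \left(-1\right) = -4 - y$)
$D{\left(h,o \right)} = \frac{o^{2}}{-4 - h}$ ($D{\left(h,o \right)} = \frac{o o}{-4 - h} = \frac{o^{2}}{-4 - h}$)
$f{\left(L \right)} = \frac{1}{2 L}$
$f{\left(D{\left(-1,5 \right)} \right)} - -20408 = \frac{1}{2 \left(- \frac{5^{2}}{4 - 1}\right)} - -20408 = \frac{1}{2 \left(\left(-1\right) 25 \cdot \frac{1}{3}\right)} + 20408 = \frac{1}{2 \left(- \frac{25}{3}\right)} + 20408 = \frac{1}{2} \left(- \frac{3}{25}\right) + 20408 = - \frac{3}{50} + 20408 = \frac{1020397}{50}$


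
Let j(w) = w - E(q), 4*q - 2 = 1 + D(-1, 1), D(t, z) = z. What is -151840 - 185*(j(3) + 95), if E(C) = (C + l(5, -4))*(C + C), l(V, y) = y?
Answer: -171080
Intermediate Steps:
q = 1 (q = ½ + (1 + 1)/4 = ½ + (¼)*2 = ½ + ½ = 1)
E(C) = 2*C*(-4 + C) (E(C) = (C - 4)*(C + C) = (-4 + C)*(2*C) = 2*C*(-4 + C))
j(w) = 6 + w (j(w) = w - 2*(-4 + 1) = w - 2*(-3) = w - 1*(-6) = w + 6 = 6 + w)
-151840 - 185*(j(3) + 95) = -151840 - 185*((6 + 3) + 95) = -151840 - 185*(9 + 95) = -151840 - 185*104 = -151840 - 19240 = -171080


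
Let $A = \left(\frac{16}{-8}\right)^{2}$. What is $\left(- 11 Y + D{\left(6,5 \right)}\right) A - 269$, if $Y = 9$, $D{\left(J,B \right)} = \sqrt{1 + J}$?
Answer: $-665 + 4 \sqrt{7} \approx -654.42$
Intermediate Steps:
$A = 4$ ($A = \left(16 \left(- \frac{1}{8}\right)\right)^{2} = \left(-2\right)^{2} = 4$)
$\left(- 11 Y + D{\left(6,5 \right)}\right) A - 269 = \left(\left(-11\right) 9 + \sqrt{1 + 6}\right) 4 - 269 = \left(-99 + \sqrt{7}\right) 4 - 269 = \left(-396 + 4 \sqrt{7}\right) - 269 = -665 + 4 \sqrt{7}$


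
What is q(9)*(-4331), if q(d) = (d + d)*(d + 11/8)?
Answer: -3235257/4 ≈ -8.0881e+5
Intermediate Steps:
q(d) = 2*d*(11/8 + d) (q(d) = (2*d)*(d + 11*(⅛)) = (2*d)*(d + 11/8) = (2*d)*(11/8 + d) = 2*d*(11/8 + d))
q(9)*(-4331) = ((¼)*9*(11 + 8*9))*(-4331) = ((¼)*9*(11 + 72))*(-4331) = ((¼)*9*83)*(-4331) = (747/4)*(-4331) = -3235257/4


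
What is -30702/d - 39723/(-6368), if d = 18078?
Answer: 87100343/19186784 ≈ 4.5396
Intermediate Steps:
-30702/d - 39723/(-6368) = -30702/18078 - 39723/(-6368) = -30702*1/18078 - 39723*(-1/6368) = -5117/3013 + 39723/6368 = 87100343/19186784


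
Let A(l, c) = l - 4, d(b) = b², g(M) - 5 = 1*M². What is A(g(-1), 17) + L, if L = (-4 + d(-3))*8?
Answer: 42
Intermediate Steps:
g(M) = 5 + M² (g(M) = 5 + 1*M² = 5 + M²)
A(l, c) = -4 + l
L = 40 (L = (-4 + (-3)²)*8 = (-4 + 9)*8 = 5*8 = 40)
A(g(-1), 17) + L = (-4 + (5 + (-1)²)) + 40 = (-4 + (5 + 1)) + 40 = (-4 + 6) + 40 = 2 + 40 = 42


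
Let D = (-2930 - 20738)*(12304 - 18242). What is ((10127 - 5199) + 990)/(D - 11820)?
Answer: 2959/70264382 ≈ 4.2112e-5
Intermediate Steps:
D = 140540584 (D = -23668*(-5938) = 140540584)
((10127 - 5199) + 990)/(D - 11820) = ((10127 - 5199) + 990)/(140540584 - 11820) = (4928 + 990)/140528764 = 5918*(1/140528764) = 2959/70264382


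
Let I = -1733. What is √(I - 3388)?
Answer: 3*I*√569 ≈ 71.561*I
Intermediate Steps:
√(I - 3388) = √(-1733 - 3388) = √(-5121) = 3*I*√569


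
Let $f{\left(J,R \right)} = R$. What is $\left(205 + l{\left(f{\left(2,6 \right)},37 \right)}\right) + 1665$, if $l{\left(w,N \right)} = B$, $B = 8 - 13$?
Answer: $1865$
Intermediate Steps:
$B = -5$ ($B = 8 - 13 = -5$)
$l{\left(w,N \right)} = -5$
$\left(205 + l{\left(f{\left(2,6 \right)},37 \right)}\right) + 1665 = \left(205 - 5\right) + 1665 = 200 + 1665 = 1865$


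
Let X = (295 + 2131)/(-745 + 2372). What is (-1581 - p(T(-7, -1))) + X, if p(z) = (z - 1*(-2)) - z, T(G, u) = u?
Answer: -2573115/1627 ≈ -1581.5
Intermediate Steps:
p(z) = 2 (p(z) = (z + 2) - z = (2 + z) - z = 2)
X = 2426/1627 ≈ 1.4911
(-1581 - p(T(-7, -1))) + X = (-1581 - 1*2) + 2426/1627 = (-1581 - 2) + 2426/1627 = -1583 + 2426/1627 = -2573115/1627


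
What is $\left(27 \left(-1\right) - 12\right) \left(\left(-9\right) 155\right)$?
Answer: $54405$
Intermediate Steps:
$\left(27 \left(-1\right) - 12\right) \left(\left(-9\right) 155\right) = \left(-27 - 12\right) \left(-1395\right) = \left(-39\right) \left(-1395\right) = 54405$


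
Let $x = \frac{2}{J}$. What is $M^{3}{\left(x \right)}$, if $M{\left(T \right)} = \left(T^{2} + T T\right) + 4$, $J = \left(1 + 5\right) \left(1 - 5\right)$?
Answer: $\frac{24137569}{373248} \approx 64.669$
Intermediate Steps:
$J = -24$ ($J = 6 \left(-4\right) = -24$)
$x = - \frac{1}{12}$ ($x = \frac{2}{-24} = 2 \left(- \frac{1}{24}\right) = - \frac{1}{12} \approx -0.083333$)
$M{\left(T \right)} = 4 + 2 T^{2}$ ($M{\left(T \right)} = \left(T^{2} + T^{2}\right) + 4 = 2 T^{2} + 4 = 4 + 2 T^{2}$)
$M^{3}{\left(x \right)} = \left(4 + 2 \left(- \frac{1}{12}\right)^{2}\right)^{3} = \left(4 + 2 \cdot \frac{1}{144}\right)^{3} = \left(4 + \frac{1}{72}\right)^{3} = \left(\frac{289}{72}\right)^{3} = \frac{24137569}{373248}$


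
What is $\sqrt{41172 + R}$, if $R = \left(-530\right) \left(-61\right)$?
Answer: $\sqrt{73502} \approx 271.11$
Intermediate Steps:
$R = 32330$
$\sqrt{41172 + R} = \sqrt{41172 + 32330} = \sqrt{73502}$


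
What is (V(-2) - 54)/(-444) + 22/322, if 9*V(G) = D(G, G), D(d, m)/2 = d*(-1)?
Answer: 60779/321678 ≈ 0.18894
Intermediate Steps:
D(d, m) = -2*d (D(d, m) = 2*(d*(-1)) = 2*(-d) = -2*d)
V(G) = -2*G/9 (V(G) = (-2*G)/9 = -2*G/9)
(V(-2) - 54)/(-444) + 22/322 = (-2/9*(-2) - 54)/(-444) + 22/322 = (4/9 - 54)*(-1/444) + 22*(1/322) = -482/9*(-1/444) + 11/161 = 241/1998 + 11/161 = 60779/321678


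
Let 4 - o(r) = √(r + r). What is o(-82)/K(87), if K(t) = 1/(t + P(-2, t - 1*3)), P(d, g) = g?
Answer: 684 - 342*I*√41 ≈ 684.0 - 2189.9*I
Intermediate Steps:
o(r) = 4 - √2*√r (o(r) = 4 - √(r + r) = 4 - √(2*r) = 4 - √2*√r)
K(t) = 1/(-3 + 2*t) (K(t) = 1/(t + (t - 1*3)) = 1/(t + (t - 3)) = 1/(t + (-3 + t)) = 1/(-3 + 2*t))
o(-82)/K(87) = (4 - √2*√(-82))/(1/(-3 + 2*87)) = (4 - √2*I*√82)/(1/(-3 + 174)) = (4 - 2*I*√41)/(1/171) = (4 - 2*I*√41)*171 = 684 - 342*I*√41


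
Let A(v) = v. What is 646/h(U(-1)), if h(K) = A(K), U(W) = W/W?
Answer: 646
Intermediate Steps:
U(W) = 1
h(K) = K
646/h(U(-1)) = 646/1 = 646*1 = 646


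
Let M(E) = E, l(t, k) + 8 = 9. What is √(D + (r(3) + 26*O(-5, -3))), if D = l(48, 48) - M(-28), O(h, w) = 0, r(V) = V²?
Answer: √38 ≈ 6.1644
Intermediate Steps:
l(t, k) = 1 (l(t, k) = -8 + 9 = 1)
D = 29 (D = 1 - 1*(-28) = 1 + 28 = 29)
√(D + (r(3) + 26*O(-5, -3))) = √(29 + (3² + 26*0)) = √(29 + (9 + 0)) = √(29 + 9) = √38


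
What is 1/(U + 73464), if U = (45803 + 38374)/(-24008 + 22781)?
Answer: 409/30018717 ≈ 1.3625e-5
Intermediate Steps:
U = -28059/409 (U = 84177/(-1227) = 84177*(-1/1227) = -28059/409 ≈ -68.604)
1/(U + 73464) = 1/(-28059/409 + 73464) = 1/(30018717/409) = 409/30018717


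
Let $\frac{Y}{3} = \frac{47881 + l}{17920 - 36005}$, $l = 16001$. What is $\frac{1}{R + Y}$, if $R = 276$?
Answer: $\frac{18085}{4799814} \approx 0.0037679$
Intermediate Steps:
$Y = - \frac{191646}{18085}$ ($Y = 3 \frac{47881 + 16001}{17920 - 36005} = 3 \frac{63882}{-18085} = 3 \cdot 63882 \left(- \frac{1}{18085}\right) = 3 \left(- \frac{63882}{18085}\right) = - \frac{191646}{18085} \approx -10.597$)
$\frac{1}{R + Y} = \frac{1}{276 - \frac{191646}{18085}} = \frac{1}{\frac{4799814}{18085}} = \frac{18085}{4799814}$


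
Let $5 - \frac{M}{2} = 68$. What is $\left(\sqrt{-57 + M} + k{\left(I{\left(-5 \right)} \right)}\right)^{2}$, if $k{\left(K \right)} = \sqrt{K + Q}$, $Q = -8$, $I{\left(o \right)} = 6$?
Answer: $-185 - 2 \sqrt{366} \approx -223.26$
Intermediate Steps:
$M = -126$ ($M = 10 - 136 = -126$)
$k{\left(K \right)} = \sqrt{-8 + K}$ ($k{\left(K \right)} = \sqrt{K - 8} = \sqrt{-8 + K}$)
$\left(\sqrt{-57 + M} + k{\left(I{\left(-5 \right)} \right)}\right)^{2} = \left(\sqrt{-57 - 126} + \sqrt{-8 + 6}\right)^{2} = \left(\sqrt{-183} + \sqrt{-2}\right)^{2} = \left(i \sqrt{183} + i \sqrt{2}\right)^{2} = \left(i \sqrt{2} + i \sqrt{183}\right)^{2}$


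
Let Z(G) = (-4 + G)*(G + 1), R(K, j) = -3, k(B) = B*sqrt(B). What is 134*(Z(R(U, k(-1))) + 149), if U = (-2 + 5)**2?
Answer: 21842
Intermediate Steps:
U = 9 (U = 3**2 = 9)
k(B) = B**(3/2)
Z(G) = (1 + G)*(-4 + G) (Z(G) = (-4 + G)*(1 + G) = (1 + G)*(-4 + G))
134*(Z(R(U, k(-1))) + 149) = 134*((-4 + (-3)**2 - 3*(-3)) + 149) = 134*((-4 + 9 + 9) + 149) = 134*(14 + 149) = 134*163 = 21842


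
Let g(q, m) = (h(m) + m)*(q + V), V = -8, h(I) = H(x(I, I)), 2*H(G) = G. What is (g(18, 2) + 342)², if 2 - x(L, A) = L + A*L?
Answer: 116964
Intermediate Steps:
x(L, A) = 2 - L - A*L (x(L, A) = 2 - (L + A*L) = 2 + (-L - A*L) = 2 - L - A*L)
H(G) = G/2
h(I) = 1 - I/2 - I²/2 (h(I) = (2 - I - I*I)/2 = (2 - I - I²)/2 = 1 - I/2 - I²/2)
g(q, m) = (-8 + q)*(1 + m/2 - m²/2) (g(q, m) = ((1 - m/2 - m²/2) + m)*(q - 8) = (1 + m/2 - m²/2)*(-8 + q) = (-8 + q)*(1 + m/2 - m²/2))
(g(18, 2) + 342)² = ((-8 + 18 - 4*2 + 4*2² + (½)*2*18 - ½*18*2²) + 342)² = ((-8 + 18 - 8 + 4*4 + 18 - ½*18*4) + 342)² = ((-8 + 18 - 8 + 16 + 18 - 36) + 342)² = (0 + 342)² = 342² = 116964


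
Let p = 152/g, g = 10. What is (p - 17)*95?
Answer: -171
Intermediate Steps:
p = 76/5 (p = 152/10 = 152*(⅒) = 76/5 ≈ 15.200)
(p - 17)*95 = (76/5 - 17)*95 = -9/5*95 = -171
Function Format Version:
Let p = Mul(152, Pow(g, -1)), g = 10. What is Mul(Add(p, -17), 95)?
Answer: -171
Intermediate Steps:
p = Rational(76, 5) (p = Mul(152, Pow(10, -1)) = Mul(152, Rational(1, 10)) = Rational(76, 5) ≈ 15.200)
Mul(Add(p, -17), 95) = Mul(Add(Rational(76, 5), -17), 95) = Mul(Rational(-9, 5), 95) = -171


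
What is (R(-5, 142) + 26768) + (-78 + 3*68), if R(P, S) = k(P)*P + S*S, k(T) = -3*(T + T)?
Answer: 46908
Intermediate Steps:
k(T) = -6*T
R(P, S) = S² - 6*P² (R(P, S) = (-6*P)*P + S*S = -6*P² + S² = S² - 6*P²)
(R(-5, 142) + 26768) + (-78 + 3*68) = ((142² - 6*(-5)²) + 26768) + (-78 + 3*68) = ((20164 - 6*25) + 26768) + (-78 + 204) = ((20164 - 150) + 26768) + 126 = (20014 + 26768) + 126 = 46782 + 126 = 46908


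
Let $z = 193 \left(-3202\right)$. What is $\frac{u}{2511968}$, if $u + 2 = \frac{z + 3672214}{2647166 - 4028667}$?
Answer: $- \frac{2908615}{1735143151984} \approx -1.6763 \cdot 10^{-6}$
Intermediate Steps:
$z = -617986$
$u = - \frac{5817230}{1381501}$ ($u = -2 + \frac{-617986 + 3672214}{2647166 - 4028667} = -2 + \frac{3054228}{-1381501} = -2 + 3054228 \left(- \frac{1}{1381501}\right) = -2 - \frac{3054228}{1381501} = - \frac{5817230}{1381501} \approx -4.2108$)
$\frac{u}{2511968} = - \frac{5817230}{1381501 \cdot 2511968} = \left(- \frac{5817230}{1381501}\right) \frac{1}{2511968} = - \frac{2908615}{1735143151984}$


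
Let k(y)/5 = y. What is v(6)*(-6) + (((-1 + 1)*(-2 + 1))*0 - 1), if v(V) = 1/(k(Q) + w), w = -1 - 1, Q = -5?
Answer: -7/9 ≈ -0.77778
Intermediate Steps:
k(y) = 5*y
w = -2
v(V) = -1/27 (v(V) = 1/(5*(-5) - 2) = 1/(-25 - 2) = 1/(-27) = -1/27)
v(6)*(-6) + (((-1 + 1)*(-2 + 1))*0 - 1) = -1/27*(-6) + (((-1 + 1)*(-2 + 1))*0 - 1) = 2/9 + ((0*(-1))*0 - 1) = 2/9 + (0*0 - 1) = 2/9 + (0 - 1) = 2/9 - 1 = -7/9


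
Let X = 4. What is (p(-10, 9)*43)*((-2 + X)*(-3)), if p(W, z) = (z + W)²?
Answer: -258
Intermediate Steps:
p(W, z) = (W + z)²
(p(-10, 9)*43)*((-2 + X)*(-3)) = ((-10 + 9)²*43)*((-2 + 4)*(-3)) = ((-1)²*43)*(2*(-3)) = (1*43)*(-6) = 43*(-6) = -258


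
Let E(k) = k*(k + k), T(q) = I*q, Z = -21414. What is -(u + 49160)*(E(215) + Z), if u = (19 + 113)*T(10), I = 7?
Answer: -4148502400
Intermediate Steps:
T(q) = 7*q
E(k) = 2*k**2 (E(k) = k*(2*k) = 2*k**2)
u = 9240 (u = (19 + 113)*(7*10) = 132*70 = 9240)
-(u + 49160)*(E(215) + Z) = -(9240 + 49160)*(2*215**2 - 21414) = -58400*(2*46225 - 21414) = -58400*(92450 - 21414) = -58400*71036 = -1*4148502400 = -4148502400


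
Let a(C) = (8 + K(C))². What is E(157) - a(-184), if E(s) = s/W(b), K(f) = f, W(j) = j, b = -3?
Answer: -93085/3 ≈ -31028.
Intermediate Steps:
a(C) = (8 + C)²
E(s) = -s/3 (E(s) = s/(-3) = s*(-⅓) = -s/3)
E(157) - a(-184) = -⅓*157 - (8 - 184)² = -157/3 - 1*(-176)² = -157/3 - 1*30976 = -157/3 - 30976 = -93085/3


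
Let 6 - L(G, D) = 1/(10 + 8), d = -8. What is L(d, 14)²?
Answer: 11449/324 ≈ 35.336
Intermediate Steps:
L(G, D) = 107/18 (L(G, D) = 6 - 1/(10 + 8) = 6 - 1/18 = 107/18)
L(d, 14)² = (107/18)² = 11449/324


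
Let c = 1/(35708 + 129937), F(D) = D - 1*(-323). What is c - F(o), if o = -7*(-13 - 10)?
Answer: -80172179/165645 ≈ -484.00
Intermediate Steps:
o = 161 (o = -7*(-23) = 161)
F(D) = 323 + D (F(D) = D + 323 = 323 + D)
c = 1/165645 ≈ 6.0370e-6
c - F(o) = 1/165645 - (323 + 161) = 1/165645 - 1*484 = 1/165645 - 484 = -80172179/165645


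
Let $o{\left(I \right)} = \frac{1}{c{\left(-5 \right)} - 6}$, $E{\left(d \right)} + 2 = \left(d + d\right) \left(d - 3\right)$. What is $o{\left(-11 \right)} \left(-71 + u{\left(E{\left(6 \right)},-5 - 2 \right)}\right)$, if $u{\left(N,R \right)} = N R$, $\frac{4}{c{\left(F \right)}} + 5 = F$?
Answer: $\frac{1545}{32} \approx 48.281$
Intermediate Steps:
$c{\left(F \right)} = \frac{4}{-5 + F}$
$E{\left(d \right)} = -2 + 2 d \left(-3 + d\right)$ ($E{\left(d \right)} = -2 + \left(d + d\right) \left(d - 3\right) = -2 + 2 d \left(-3 + d\right)$)
$o{\left(I \right)} = - \frac{5}{32}$ ($o{\left(I \right)} = \frac{1}{\frac{4}{-5 - 5} - 6} = \frac{1}{\frac{4}{-10} - 6} = \frac{1}{4 \left(- \frac{1}{10}\right) - 6} = \frac{1}{- \frac{2}{5} - 6} = \frac{1}{- \frac{32}{5}} = - \frac{5}{32}$)
$o{\left(-11 \right)} \left(-71 + u{\left(E{\left(6 \right)},-5 - 2 \right)}\right) = - \frac{5 \left(-71 + \left(-2 - 36 + 2 \cdot 6^{2}\right) \left(-5 - 2\right)\right)}{32} = - \frac{5 \left(-71 + \left(-2 - 36 + 2 \cdot 36\right) \left(-5 - 2\right)\right)}{32} = - \frac{5 \left(-71 + \left(-2 - 36 + 72\right) \left(-7\right)\right)}{32} = - \frac{5 \left(-71 + 34 \left(-7\right)\right)}{32} = - \frac{5 \left(-71 - 238\right)}{32} = \left(- \frac{5}{32}\right) \left(-309\right) = \frac{1545}{32}$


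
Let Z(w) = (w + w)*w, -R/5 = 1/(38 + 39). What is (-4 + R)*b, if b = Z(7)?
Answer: -4382/11 ≈ -398.36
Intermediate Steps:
R = -5/77 (R = -5/(38 + 39) = -5/77 ≈ -0.064935)
Z(w) = 2*w**2 (Z(w) = (2*w)*w = 2*w**2)
b = 98 (b = 2*7**2 = 2*49 = 98)
(-4 + R)*b = (-4 - 5/77)*98 = -313/77*98 = -4382/11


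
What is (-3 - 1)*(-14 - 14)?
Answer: 112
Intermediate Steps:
(-3 - 1)*(-14 - 14) = -4*(-28) = 112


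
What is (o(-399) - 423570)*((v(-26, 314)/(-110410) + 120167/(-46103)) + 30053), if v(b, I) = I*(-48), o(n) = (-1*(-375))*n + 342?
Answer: -43812993681412055004/2545116115 ≈ -1.7215e+10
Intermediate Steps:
o(n) = 342 + 375*n (o(n) = 375*n + 342 = 342 + 375*n)
v(b, I) = -48*I
(o(-399) - 423570)*((v(-26, 314)/(-110410) + 120167/(-46103)) + 30053) = ((342 + 375*(-399)) - 423570)*((-48*314/(-110410) + 120167/(-46103)) + 30053) = ((342 - 149625) - 423570)*((-15072*(-1/110410) + 120167*(-1/46103)) + 30053) = (-149283 - 423570)*((7536/55205 - 120167/46103) + 30053) = -572853*(-6286387027/2545116115 + 30053) = -572853*76482088217068/2545116115 = -43812993681412055004/2545116115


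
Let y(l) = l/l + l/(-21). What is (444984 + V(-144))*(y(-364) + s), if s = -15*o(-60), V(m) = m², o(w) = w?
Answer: 427686200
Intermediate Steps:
y(l) = 1 - l/21 (y(l) = 1 + l*(-1/21) = 1 - l/21)
s = 900 (s = -15*(-60) = 900)
(444984 + V(-144))*(y(-364) + s) = (444984 + (-144)²)*((1 - 1/21*(-364)) + 900) = (444984 + 20736)*((1 + 52/3) + 900) = 465720*(55/3 + 900) = 465720*(2755/3) = 427686200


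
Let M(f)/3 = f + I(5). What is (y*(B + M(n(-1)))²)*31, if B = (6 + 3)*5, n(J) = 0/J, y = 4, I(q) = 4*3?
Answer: 813564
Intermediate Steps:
I(q) = 12
n(J) = 0
B = 45 (B = 9*5 = 45)
M(f) = 36 + 3*f (M(f) = 3*(f + 12) = 3*(12 + f) = 36 + 3*f)
(y*(B + M(n(-1)))²)*31 = (4*(45 + (36 + 3*0))²)*31 = (4*(45 + (36 + 0))²)*31 = (4*(45 + 36)²)*31 = (4*81²)*31 = (4*6561)*31 = 26244*31 = 813564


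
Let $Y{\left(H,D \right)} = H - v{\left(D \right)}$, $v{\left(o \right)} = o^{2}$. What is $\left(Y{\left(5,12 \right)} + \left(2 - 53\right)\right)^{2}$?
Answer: $36100$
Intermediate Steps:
$Y{\left(H,D \right)} = H - D^{2}$
$\left(Y{\left(5,12 \right)} + \left(2 - 53\right)\right)^{2} = \left(\left(5 - 12^{2}\right) + \left(2 - 53\right)\right)^{2} = \left(\left(5 - 144\right) - 51\right)^{2} = \left(-139 - 51\right)^{2} = \left(-190\right)^{2} = 36100$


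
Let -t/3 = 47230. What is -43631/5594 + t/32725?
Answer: -444087667/36612730 ≈ -12.129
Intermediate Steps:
t = -141690 (t = -3*47230 = -141690)
-43631/5594 + t/32725 = -43631/5594 - 141690/32725 = -43631*1/5594 - 141690*1/32725 = -43631/5594 - 28338/6545 = -444087667/36612730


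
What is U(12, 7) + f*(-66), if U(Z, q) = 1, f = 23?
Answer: -1517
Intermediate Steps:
U(12, 7) + f*(-66) = 1 + 23*(-66) = 1 - 1518 = -1517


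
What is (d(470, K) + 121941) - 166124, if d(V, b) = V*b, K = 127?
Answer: 15507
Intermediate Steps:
(d(470, K) + 121941) - 166124 = (470*127 + 121941) - 166124 = (59690 + 121941) - 166124 = 181631 - 166124 = 15507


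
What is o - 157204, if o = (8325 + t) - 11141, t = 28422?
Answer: -131598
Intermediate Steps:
o = 25606 (o = (8325 + 28422) - 11141 = 36747 - 11141 = 25606)
o - 157204 = 25606 - 157204 = -131598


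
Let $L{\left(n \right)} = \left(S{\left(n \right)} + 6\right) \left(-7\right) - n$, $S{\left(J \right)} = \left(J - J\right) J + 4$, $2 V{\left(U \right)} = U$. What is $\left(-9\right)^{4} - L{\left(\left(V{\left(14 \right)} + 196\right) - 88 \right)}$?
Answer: $6746$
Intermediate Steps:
$V{\left(U \right)} = \frac{U}{2}$
$S{\left(J \right)} = 4$ ($S{\left(J \right)} = 0 J + 4 = 0 + 4 = 4$)
$L{\left(n \right)} = -70 - n$ ($L{\left(n \right)} = \left(4 + 6\right) \left(-7\right) - n = 10 \left(-7\right) - n = -70 - n$)
$\left(-9\right)^{4} - L{\left(\left(V{\left(14 \right)} + 196\right) - 88 \right)} = \left(-9\right)^{4} - \left(-70 - \left(\left(\frac{1}{2} \cdot 14 + 196\right) - 88\right)\right) = 6561 - \left(-70 - \left(\left(7 + 196\right) - 88\right)\right) = 6561 - \left(-70 - \left(203 - 88\right)\right) = 6561 - \left(-70 - 115\right) = 6561 - -185 = 6561 + 185 = 6746$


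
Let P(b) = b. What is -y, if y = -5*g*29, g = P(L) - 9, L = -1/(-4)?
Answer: -5075/4 ≈ -1268.8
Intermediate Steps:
L = ¼ (L = -1*(-¼) = ¼ ≈ 0.25000)
g = -35/4 (g = ¼ - 9 = -35/4 ≈ -8.7500)
y = 5075/4 (y = -5*(-35/4)*29 = (175/4)*29 = 5075/4 ≈ 1268.8)
-y = -1*5075/4 = -5075/4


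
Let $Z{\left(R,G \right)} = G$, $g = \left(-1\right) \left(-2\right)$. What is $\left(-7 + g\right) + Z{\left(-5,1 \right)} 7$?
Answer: $2$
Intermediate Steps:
$g = 2$
$\left(-7 + g\right) + Z{\left(-5,1 \right)} 7 = \left(-7 + 2\right) + 1 \cdot 7 = -5 + 7 = 2$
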